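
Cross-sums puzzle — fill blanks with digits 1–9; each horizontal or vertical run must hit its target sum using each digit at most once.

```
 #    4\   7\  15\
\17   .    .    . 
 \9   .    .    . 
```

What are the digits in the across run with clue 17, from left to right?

4 in 2 cells must be {1,3}.
The 9 across and the 15 down share only 6, so R2C3 = 6.
R1C3 = 15 − 6 = 9 completes the 15 down.
Given what's placed, R2C1 must be 1 to fit the 9 across and 4 down.
R2C2 = 9 − 7 = 2 completes the 9 across.
R1C1 = 4 − 1 = 3 completes the 4 down.
R1C2 = 17 − 12 = 5 completes the 17 across.

3, 5, 9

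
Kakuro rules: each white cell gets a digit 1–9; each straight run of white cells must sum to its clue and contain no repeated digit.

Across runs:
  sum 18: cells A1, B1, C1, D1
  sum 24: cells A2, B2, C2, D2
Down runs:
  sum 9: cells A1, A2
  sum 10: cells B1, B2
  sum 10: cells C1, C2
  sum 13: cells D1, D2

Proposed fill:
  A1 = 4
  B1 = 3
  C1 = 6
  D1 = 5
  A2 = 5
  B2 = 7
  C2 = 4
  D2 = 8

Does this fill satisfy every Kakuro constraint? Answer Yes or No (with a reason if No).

Across: 4+3+6+5=18; 5+7+4+8=24. Down: 4+5=9; 3+7=10; 6+4=10; 5+8=13. No digit repeats within any run.

Yes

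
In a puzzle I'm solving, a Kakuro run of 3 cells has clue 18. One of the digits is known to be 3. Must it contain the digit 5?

No

Counterexample: {3,6,9} sums to 18 under that restriction without using 5.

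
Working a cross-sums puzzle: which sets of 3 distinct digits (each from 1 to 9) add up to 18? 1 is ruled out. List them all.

3 distinct digits from 1–9 sum between 6 and 24.
Dropping sets that contain 1.

{2,7,9}; {3,6,9}; {3,7,8}; {4,5,9}; {4,6,8}; {5,6,7}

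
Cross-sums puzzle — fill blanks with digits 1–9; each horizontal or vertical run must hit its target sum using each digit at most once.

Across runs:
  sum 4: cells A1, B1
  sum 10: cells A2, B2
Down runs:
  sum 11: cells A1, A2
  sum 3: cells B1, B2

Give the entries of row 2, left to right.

4 in 2 cells must be {1,3}; 3 in 2 cells must be {1,2}.
The 4 across and the 11 down share only 3, so A1 = 3.
B1 = 4 − 3 = 1 completes the 4 across.
A2 = 11 − 3 = 8 completes the 11 down.
B2 = 10 − 8 = 2 completes the 10 across.

8 2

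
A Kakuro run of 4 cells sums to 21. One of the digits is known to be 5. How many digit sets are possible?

5

4 distinct digits from 1–9 sum between 10 and 30.
Keeping only sets containing 5.
Enumerating: {1,5,6,9}, {1,5,7,8}, {2,5,6,8}, {3,4,5,9}, {3,5,6,7}.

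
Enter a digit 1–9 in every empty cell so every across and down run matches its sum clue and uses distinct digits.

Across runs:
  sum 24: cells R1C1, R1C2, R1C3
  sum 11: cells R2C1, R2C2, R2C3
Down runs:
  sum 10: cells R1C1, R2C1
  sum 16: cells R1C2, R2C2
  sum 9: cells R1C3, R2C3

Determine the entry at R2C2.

7

24 in 3 cells must be {7,8,9}; 16 in 2 cells must be {7,9}.
The 11 across and the 16 down share only 7, so R2C2 = 7.
R1C2 = 16 − 7 = 9 completes the 16 down.
Nothing is forced directly, so branch on R2C1, whose candidates are 1 or 3. If R2C1 = 1: then R1C1 would have to be in {7,8} for the 24 across but in {9} for the 10 down — contradiction. So R2C1 = 3.
R1C1 = 10 − 3 = 7 completes the 10 down.
R1C3 = 24 − 16 = 8 completes the 24 across.
R2C3 = 11 − 10 = 1 completes the 11 across.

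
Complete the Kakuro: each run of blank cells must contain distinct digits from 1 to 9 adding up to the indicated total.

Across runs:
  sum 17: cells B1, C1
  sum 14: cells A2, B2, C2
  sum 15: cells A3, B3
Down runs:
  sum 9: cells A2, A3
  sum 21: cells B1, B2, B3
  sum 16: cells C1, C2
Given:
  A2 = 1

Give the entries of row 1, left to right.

8 9

17 in 2 cells must be {8,9}; 16 in 2 cells must be {7,9}.
The 17 across and the 16 down share only 9, so C1 = 9.
C2 = 16 − 9 = 7 completes the 16 down.
A3 = 9 − 1 = 8 completes the 9 down.
B3 = 15 − 8 = 7 completes the 15 across.
B1 = 17 − 9 = 8 completes the 17 across.
B2 = 14 − 8 = 6 completes the 14 across.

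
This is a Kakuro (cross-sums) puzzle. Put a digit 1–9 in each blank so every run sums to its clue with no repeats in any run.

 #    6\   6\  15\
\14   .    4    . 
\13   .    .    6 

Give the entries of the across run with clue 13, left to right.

R1C3 = 15 − 6 = 9 completes the 15 down.
R2C2 = 6 − 4 = 2 completes the 6 down.
R1C1 = 14 − 13 = 1 completes the 14 across.
R2C1 = 13 − 8 = 5 completes the 13 across.

5 2 6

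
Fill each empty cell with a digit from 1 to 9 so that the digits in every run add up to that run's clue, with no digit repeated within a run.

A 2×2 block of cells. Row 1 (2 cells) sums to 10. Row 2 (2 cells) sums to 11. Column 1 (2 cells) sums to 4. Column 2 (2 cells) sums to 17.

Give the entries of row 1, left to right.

1 9

4 in 2 cells must be {1,3}; 17 in 2 cells must be {8,9}.
The 11 across and the 4 down share only 3, so (2,1) = 3.
(2,2) = 11 − 3 = 8 completes the 11 across.
(1,1) = 4 − 3 = 1 completes the 4 down.
(1,2) = 10 − 1 = 9 completes the 10 across.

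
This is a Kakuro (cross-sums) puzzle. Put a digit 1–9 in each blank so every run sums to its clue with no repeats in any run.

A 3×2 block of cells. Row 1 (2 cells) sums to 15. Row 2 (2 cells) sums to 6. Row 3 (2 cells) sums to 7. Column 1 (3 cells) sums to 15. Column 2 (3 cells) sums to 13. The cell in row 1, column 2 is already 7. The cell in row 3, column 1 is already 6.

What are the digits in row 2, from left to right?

1, 5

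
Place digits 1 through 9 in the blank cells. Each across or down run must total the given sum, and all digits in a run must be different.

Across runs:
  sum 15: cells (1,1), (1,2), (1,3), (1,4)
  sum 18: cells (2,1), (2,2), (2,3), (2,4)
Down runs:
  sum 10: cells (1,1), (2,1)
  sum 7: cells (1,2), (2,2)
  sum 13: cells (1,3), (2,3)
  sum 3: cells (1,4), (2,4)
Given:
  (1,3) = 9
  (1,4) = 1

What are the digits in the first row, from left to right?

3 in 2 cells must be {1,2}.
(2,3) = 13 − 9 = 4 completes the 13 down.
(2,4) = 3 − 1 = 2 completes the 3 down.
Nothing is forced directly, so branch on (2,2), whose candidates are 3 or 5. If (2,2) = 3: then (1,2) would have to be in {2,3} for the 15 across but in {4} for the 7 down — contradiction. So (2,2) = 5.
(1,2) = 7 − 5 = 2 completes the 7 down.
(2,1) = 18 − 11 = 7 completes the 18 across.
(1,1) = 15 − 12 = 3 completes the 15 across.

3 2 9 1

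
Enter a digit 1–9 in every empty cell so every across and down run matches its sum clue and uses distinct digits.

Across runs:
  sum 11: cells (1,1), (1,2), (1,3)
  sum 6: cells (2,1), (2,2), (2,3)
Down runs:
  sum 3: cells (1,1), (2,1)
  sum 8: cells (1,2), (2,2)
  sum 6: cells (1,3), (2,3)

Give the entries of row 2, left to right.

1 3 2

6 in 3 cells must be {1,2,3}; 3 in 2 cells must be {1,2}.
Nothing is forced directly, so branch on (1,1), whose candidates are 1 or 2. If (1,1) = 1: that forces (2,1) = 2, (2,3) = 1, after which (1,3) would have to be in {2,3,4,6,7,8} for the 11 across but in {5} for the 6 down — contradiction. So (1,1) = 2.
(2,1) = 3 − 2 = 1 completes the 3 down.
Given what's placed, (2,3) must be 2 to fit the 6 across and 6 down.
(1,3) = 6 − 2 = 4 completes the 6 down.
(2,2) = 6 − 3 = 3 completes the 6 across.
(1,2) = 11 − 6 = 5 completes the 11 across.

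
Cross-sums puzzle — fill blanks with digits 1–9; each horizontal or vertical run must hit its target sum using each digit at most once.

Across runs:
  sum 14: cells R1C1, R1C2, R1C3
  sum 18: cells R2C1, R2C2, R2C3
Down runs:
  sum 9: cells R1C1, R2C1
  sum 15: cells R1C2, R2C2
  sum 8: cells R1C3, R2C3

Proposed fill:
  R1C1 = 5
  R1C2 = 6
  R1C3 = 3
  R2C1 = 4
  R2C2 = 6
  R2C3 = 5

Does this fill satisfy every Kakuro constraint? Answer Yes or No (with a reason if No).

No — the across run R2C1–R2C3 sums to 15, not 18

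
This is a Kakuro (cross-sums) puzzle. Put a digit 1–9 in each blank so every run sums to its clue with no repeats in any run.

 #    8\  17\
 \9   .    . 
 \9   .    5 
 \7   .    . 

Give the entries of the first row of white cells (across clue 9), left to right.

R2C1 = 9 − 5 = 4 completes the 9 across.
Nothing is forced directly, so branch on R1C1, whose candidates are 1 or 3. If R1C1 = 3: then R1C2 would have to be in {6} for the 9 across but in {3,4,8,9} for the 17 down — contradiction. So R1C1 = 1.
R1C2 = 9 − 1 = 8 completes the 9 across.
R3C1 = 8 − 5 = 3 completes the 8 down.
R3C2 = 7 − 3 = 4 completes the 7 across.

1 8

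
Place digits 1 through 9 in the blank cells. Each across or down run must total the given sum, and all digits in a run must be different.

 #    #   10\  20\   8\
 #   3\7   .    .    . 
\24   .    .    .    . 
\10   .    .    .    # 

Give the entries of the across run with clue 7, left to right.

7 in 3 cells must be {1,2,4}; 3 in 2 cells must be {1,2}.
Only 4 fits R1C3 under both its across sum 7 and down sum 20.
Given what's placed, R3C3 must be 7 to fit the 10 across and 20 down.
R2C3 = 20 − 11 = 9 completes the 20 down.
No cell is forced outright now. R2C1 can only be 1 or 2 (the digits allowed by both its 24 across and its 3 down). If R2C1 = 1: that forces R2C2 = 6, after which R2C4 would have to be in {8} for the 24 across but in {1,2,3,5,6,7} for the 8 down — contradiction. So R2C1 = 2.
R3C1 = 3 − 2 = 1 completes the 3 down.
R3C2 = 10 − 8 = 2 completes the 10 across.
Given what's placed, R1C2 must be 1 to fit the 7 across and 10 down.
R1C4 = 7 − 5 = 2 completes the 7 across.

1 4 2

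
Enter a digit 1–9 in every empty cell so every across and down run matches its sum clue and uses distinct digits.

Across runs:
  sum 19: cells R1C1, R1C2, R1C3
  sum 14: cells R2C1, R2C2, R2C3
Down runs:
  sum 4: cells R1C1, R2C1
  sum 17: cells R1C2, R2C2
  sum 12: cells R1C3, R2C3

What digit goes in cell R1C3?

7

4 in 2 cells must be {1,3}; 17 in 2 cells must be {8,9}.
The 19 across and the 4 down share only 3, so R1C1 = 3.
Given what's placed, R1C2 must be 9 to fit the 19 across and 17 down.
R1C3 = 19 − 12 = 7 completes the 19 across.
R2C1 = 4 − 3 = 1 completes the 4 down.
R2C2 = 17 − 9 = 8 completes the 17 down.
R2C3 = 14 − 9 = 5 completes the 14 across.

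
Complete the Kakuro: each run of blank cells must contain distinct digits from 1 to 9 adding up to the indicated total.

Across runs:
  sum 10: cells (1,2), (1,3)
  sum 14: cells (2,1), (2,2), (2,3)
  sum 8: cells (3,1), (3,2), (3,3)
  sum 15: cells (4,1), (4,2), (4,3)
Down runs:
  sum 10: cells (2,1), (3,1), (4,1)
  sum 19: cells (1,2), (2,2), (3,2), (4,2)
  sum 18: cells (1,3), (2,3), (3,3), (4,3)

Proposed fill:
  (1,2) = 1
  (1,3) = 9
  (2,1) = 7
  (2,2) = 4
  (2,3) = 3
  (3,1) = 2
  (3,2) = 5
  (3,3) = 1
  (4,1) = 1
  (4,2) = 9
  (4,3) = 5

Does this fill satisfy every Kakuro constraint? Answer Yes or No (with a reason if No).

Yes

Across: 1+9=10; 7+4+3=14; 2+5+1=8; 1+9+5=15. Down: 7+2+1=10; 1+4+5+9=19; 9+3+1+5=18. No digit repeats within any run.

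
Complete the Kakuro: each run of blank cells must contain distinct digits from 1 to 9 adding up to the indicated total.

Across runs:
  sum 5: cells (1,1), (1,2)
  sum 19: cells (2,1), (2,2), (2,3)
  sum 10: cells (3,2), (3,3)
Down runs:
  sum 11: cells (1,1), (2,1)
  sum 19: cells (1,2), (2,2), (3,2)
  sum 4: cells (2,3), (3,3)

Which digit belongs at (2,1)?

9

4 in 2 cells must be {1,3}.
The 19 across and the 4 down share only 3, so (2,3) = 3.
(3,3) = 4 − 3 = 1 completes the 4 down.
(3,2) = 10 − 1 = 9 completes the 10 across.
(2,2) = 7: the only remaining digit allowed by both the 19 across and the 19 down.
(1,2) = 19 − 16 = 3 completes the 19 down.
(2,1) = 19 − 10 = 9 completes the 19 across.
(1,1) = 5 − 3 = 2 completes the 5 across.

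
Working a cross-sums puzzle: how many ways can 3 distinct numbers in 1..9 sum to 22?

2

3 distinct digits from 1–9 sum between 6 and 24.
Enumerating: {5,8,9}, {6,7,9}.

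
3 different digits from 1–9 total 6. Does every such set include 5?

The only way to make 6 from 3 distinct digits is {1,2,3}, which does not contain 5.

No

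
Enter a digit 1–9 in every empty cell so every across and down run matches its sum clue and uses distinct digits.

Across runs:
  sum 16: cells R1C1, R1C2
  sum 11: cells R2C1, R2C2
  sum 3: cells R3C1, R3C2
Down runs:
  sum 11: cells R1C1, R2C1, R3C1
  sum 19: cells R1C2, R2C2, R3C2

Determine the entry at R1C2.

16 in 2 cells must be {7,9}; 3 in 2 cells must be {1,2}.
The 16 across and the 11 down share only 7, so R1C1 = 7.
R1C2 = 16 − 7 = 9 completes the 16 across.
Given what's placed, R2C1 must be 3 to fit the 11 across and 11 down.
R2C2 = 11 − 3 = 8 completes the 11 across.
R3C1 = 11 − 10 = 1 completes the 11 down.
R3C2 = 3 − 1 = 2 completes the 3 across.

9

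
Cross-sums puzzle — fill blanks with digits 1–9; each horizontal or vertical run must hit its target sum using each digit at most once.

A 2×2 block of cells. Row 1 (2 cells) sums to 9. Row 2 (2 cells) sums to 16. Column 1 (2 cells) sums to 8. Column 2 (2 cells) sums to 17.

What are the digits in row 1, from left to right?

1 8

16 in 2 cells must be {7,9}; 17 in 2 cells must be {8,9}.
The 9 across and the 17 down share only 8, so (1,2) = 8.
The 16 across and the 8 down share only 7, so (2,1) = 7.
(2,2) = 16 − 7 = 9 completes the 16 across.
(1,1) = 9 − 8 = 1 completes the 9 across.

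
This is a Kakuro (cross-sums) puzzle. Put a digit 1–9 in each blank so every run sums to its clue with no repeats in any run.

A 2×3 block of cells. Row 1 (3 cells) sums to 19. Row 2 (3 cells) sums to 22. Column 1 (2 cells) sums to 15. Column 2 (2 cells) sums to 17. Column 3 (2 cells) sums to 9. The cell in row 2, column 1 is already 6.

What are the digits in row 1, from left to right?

9, 8, 2

17 in 2 cells must be {8,9}.
(1,1) = 15 − 6 = 9 completes the 15 down.
Given what's placed, (1,2) must be 8 to fit the 19 across and 17 down.
(1,3) = 19 − 17 = 2 completes the 19 across.
(2,2) = 17 − 8 = 9 completes the 17 down.
(2,3) = 22 − 15 = 7 completes the 22 across.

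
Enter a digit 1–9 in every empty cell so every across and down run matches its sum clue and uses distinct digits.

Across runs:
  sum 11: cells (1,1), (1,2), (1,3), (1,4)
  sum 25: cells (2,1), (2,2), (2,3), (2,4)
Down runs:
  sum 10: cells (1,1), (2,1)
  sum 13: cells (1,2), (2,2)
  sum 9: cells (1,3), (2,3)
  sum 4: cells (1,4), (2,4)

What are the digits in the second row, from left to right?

9 8 7 1

11 in 4 cells must be {1,2,3,5}; 4 in 2 cells must be {1,3}.
Only 5 fits (1,2) under both its across sum 11 and down sum 13.
(2,2) = 13 − 5 = 8 completes the 13 down.
Nothing is forced directly, so branch on (1,4), whose candidates are 1 or 3. If (1,4) = 1: that forces (2,4) = 3, (2,1) = 9, (2,3) = 5, after which (1,1) would have to be in {2,3} for the 11 across but in {1} for the 10 down — contradiction. So (1,4) = 3.
(2,4) = 4 − 3 = 1 completes the 4 down.
(2,3) = 7: the only remaining digit allowed by both the 25 across and the 9 down.
(1,3) = 9 − 7 = 2 completes the 9 down.
(2,1) = 25 − 16 = 9 completes the 25 across.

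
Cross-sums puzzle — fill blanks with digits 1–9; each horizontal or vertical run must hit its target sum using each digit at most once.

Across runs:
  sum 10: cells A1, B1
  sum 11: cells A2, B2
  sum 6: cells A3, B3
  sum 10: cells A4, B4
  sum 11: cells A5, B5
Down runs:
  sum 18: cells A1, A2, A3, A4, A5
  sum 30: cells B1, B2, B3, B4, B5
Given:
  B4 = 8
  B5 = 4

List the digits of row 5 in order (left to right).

7 4

A4 = 10 − 8 = 2 completes the 10 across.
A5 = 11 − 4 = 7 completes the 11 across.
No cell is forced outright now. B3 can only be 2 or 5 (the digits allowed by both its 6 across and its 30 down). If B3 = 2: then A3 would have to be in {4} for the 6 across but in {1,3,5} for the 18 down — contradiction. So B3 = 5.
A3 = 6 − 5 = 1 completes the 6 across.
Given what's placed, A1 must be 3 to fit the 10 across and 18 down.
B1 = 10 − 3 = 7 completes the 10 across.
A2 = 18 − 13 = 5 completes the 18 down.
B2 = 11 − 5 = 6 completes the 11 across.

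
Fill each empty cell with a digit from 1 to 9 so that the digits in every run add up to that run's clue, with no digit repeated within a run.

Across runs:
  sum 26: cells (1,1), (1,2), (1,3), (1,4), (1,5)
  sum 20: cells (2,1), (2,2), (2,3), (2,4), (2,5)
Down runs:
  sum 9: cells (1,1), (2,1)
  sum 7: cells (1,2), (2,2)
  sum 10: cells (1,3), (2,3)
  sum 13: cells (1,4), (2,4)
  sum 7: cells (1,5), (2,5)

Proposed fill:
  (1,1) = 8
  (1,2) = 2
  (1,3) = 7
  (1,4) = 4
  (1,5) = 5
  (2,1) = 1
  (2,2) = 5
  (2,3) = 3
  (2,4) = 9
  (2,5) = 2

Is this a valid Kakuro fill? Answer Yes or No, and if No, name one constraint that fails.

Yes

Across: 8+2+7+4+5=26; 1+5+3+9+2=20. Down: 8+1=9; 2+5=7; 7+3=10; 4+9=13; 5+2=7. No digit repeats within any run.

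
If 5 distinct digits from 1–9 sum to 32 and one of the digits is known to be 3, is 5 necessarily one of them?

Yes

The only way to make 32 from 5 distinct digits under that restriction is {3,5,7,8,9}, which contains 5.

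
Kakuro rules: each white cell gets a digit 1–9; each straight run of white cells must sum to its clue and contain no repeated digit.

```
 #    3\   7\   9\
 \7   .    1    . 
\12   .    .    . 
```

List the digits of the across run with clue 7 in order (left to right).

7 in 3 cells must be {1,2,4}; 3 in 2 cells must be {1,2}.
R1C1 = 2: the only remaining digit allowed by both the 7 across and the 3 down.
R1C3 = 7 − 3 = 4 completes the 7 across.
R2C1 = 3 − 2 = 1 completes the 3 down.
R2C2 = 7 − 1 = 6 completes the 7 down.
R2C3 = 12 − 7 = 5 completes the 12 across.

2 1 4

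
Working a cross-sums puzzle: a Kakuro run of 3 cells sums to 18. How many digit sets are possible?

7

3 distinct digits from 1–9 sum between 6 and 24.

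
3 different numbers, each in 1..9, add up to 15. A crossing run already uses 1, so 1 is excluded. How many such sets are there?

6

3 distinct digits from 1–9 sum between 6 and 24.
Dropping sets that contain 1.
Enumerating: {2,4,9}, {2,5,8}, {2,6,7}, {3,4,8}, {3,5,7}, {4,5,6}.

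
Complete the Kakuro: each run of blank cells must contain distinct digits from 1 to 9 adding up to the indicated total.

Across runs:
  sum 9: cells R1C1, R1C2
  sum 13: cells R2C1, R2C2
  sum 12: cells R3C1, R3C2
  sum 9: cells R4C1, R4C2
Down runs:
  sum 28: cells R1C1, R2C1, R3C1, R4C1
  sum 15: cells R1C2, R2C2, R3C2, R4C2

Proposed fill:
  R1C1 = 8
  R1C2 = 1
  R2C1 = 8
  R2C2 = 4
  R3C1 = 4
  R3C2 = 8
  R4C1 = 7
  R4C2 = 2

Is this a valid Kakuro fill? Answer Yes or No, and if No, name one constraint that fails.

No — the across run R2C1–R2C2 sums to 12, not 13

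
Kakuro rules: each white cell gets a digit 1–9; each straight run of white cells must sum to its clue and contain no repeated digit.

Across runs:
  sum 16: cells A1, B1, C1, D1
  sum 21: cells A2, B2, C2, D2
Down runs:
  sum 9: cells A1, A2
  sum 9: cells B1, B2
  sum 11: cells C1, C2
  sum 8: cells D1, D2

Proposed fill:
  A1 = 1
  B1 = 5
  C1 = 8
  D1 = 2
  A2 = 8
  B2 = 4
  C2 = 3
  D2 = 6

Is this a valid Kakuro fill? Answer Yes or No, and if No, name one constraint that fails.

Across: 1+5+8+2=16; 8+4+3+6=21. Down: 1+8=9; 5+4=9; 8+3=11; 2+6=8. No digit repeats within any run.

Yes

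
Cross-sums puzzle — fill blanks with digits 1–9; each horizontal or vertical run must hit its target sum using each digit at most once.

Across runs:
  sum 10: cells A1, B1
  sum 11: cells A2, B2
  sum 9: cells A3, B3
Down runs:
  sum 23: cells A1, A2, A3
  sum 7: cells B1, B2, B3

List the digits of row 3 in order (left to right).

23 in 3 cells must be {6,8,9}; 7 in 3 cells must be {1,2,4}.
Nothing is forced directly, so branch on B2, whose candidates are 2 or 4. If B2 = 4: then A2 would have to be in {7} for the 11 across but in {6,8,9} for the 23 down — contradiction. So B2 = 2.
A2 = 11 − 2 = 9 completes the 11 across.
Nothing is forced directly, so branch on A1, whose candidates are 6 or 8. If A1 = 8: then B1 would have to be in {2} for the 10 across but in {1,4} for the 7 down — contradiction. So A1 = 6.
B1 = 10 − 6 = 4 completes the 10 across.
A3 = 23 − 15 = 8 completes the 23 down.
B3 = 9 − 8 = 1 completes the 9 across.

8 1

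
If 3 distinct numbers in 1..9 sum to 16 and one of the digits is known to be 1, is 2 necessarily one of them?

Counterexample: {1,6,9} sums to 16 under that restriction without using 2.

No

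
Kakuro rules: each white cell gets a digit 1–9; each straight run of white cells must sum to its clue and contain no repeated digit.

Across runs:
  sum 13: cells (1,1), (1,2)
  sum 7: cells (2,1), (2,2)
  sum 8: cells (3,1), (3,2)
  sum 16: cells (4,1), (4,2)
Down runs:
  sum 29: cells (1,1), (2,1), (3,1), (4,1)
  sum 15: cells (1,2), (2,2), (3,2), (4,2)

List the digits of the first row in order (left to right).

8 5

16 in 2 cells must be {7,9}; 29 in 4 cells must be {5,7,8,9}.
Only 5 fits (2,1) under both its across sum 7 and down sum 29.
(2,2) = 7 − 5 = 2 completes the 7 across.
Given what's placed, (3,1) must be 7 to fit the 8 across and 29 down.
(3,2) = 8 − 7 = 1 completes the 8 across.
(4,1) = 9: the only remaining digit allowed by both the 16 across and the 29 down.
(4,2) = 16 − 9 = 7 completes the 16 across.
(1,1) = 29 − 21 = 8 completes the 29 down.
(1,2) = 13 − 8 = 5 completes the 13 across.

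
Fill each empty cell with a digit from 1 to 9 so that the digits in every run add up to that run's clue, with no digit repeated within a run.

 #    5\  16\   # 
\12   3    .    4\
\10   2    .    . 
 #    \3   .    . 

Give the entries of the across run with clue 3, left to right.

2, 1

3 in 2 cells must be {1,2}; 4 in 2 cells must be {1,3}.
R1C2 = 12 − 3 = 9 completes the 12 across.
Only 1 fits R3C3 under both its across sum 3 and down sum 4.
R2C3 = 4 − 1 = 3 completes the 4 down.
R3C2 = 3 − 1 = 2 completes the 3 across.
R2C2 = 10 − 5 = 5 completes the 10 across.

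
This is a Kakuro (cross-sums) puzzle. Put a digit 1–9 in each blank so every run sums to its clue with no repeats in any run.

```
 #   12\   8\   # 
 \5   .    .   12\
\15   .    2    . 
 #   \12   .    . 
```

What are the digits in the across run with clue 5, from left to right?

4, 1

Given what's placed, R1C2 must be 1 to fit the 5 across and 8 down.
R3C2 = 8 − 3 = 5 completes the 8 down.
R3C3 = 12 − 5 = 7 completes the 12 across.
R1C1 = 5 − 1 = 4 completes the 5 across.
R2C1 = 12 − 4 = 8 completes the 12 down.
R2C3 = 15 − 10 = 5 completes the 15 across.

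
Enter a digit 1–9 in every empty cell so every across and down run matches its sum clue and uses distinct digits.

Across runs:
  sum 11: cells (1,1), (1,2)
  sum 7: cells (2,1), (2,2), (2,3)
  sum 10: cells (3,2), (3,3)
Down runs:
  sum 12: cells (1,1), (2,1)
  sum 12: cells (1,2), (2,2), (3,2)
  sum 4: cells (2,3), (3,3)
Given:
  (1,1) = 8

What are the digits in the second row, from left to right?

4 2 1

7 in 3 cells must be {1,2,4}; 4 in 2 cells must be {1,3}.
(1,2) = 11 − 8 = 3 completes the 11 across.
(2,1) = 12 − 8 = 4 completes the 12 down.
Given what's placed, (2,3) must be 1 to fit the 7 across and 4 down.
(3,3) = 4 − 1 = 3 completes the 4 down.
(2,2) = 7 − 5 = 2 completes the 7 across.
(3,2) = 10 − 3 = 7 completes the 10 across.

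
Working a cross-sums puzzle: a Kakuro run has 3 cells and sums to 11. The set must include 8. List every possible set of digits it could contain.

{1,2,8}

3 distinct digits from 1–9 sum between 6 and 24.
Keeping only sets containing 8.
Only one set works: {1,2,8}.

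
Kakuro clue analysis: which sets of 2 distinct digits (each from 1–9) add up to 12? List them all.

2 distinct digits from 1–9 sum between 3 and 17.

{3,9}; {4,8}; {5,7}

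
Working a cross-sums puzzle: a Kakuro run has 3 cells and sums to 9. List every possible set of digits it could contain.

3 distinct digits from 1–9 sum between 6 and 24.

{1,2,6}; {1,3,5}; {2,3,4}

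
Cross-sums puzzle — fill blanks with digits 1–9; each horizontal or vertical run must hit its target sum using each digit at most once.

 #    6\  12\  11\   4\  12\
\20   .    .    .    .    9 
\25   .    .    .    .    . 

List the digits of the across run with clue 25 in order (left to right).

4 in 2 cells must be {1,3}.
R2C5 = 12 − 9 = 3 completes the 12 down.
Given what's placed, R2C4 must be 1 to fit the 25 across and 4 down.
R1C4 = 4 − 1 = 3 completes the 4 down.
R1C2 = 5: the only remaining digit allowed by both the 20 across and the 12 down.
R1C3 = 2: the only remaining digit allowed by both the 20 across and the 11 down.
R2C2 = 12 − 5 = 7 completes the 12 down.
R2C3 = 11 − 2 = 9 completes the 11 down.
R1C1 = 20 − 19 = 1 completes the 20 across.
R2C1 = 25 − 20 = 5 completes the 25 across.

5 7 9 1 3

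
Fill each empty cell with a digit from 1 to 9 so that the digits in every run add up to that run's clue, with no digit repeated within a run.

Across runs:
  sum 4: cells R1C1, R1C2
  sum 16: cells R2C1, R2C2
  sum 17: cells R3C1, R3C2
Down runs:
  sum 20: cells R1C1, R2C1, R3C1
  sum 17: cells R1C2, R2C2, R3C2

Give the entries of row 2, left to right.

9, 7

4 in 2 cells must be {1,3}; 16 in 2 cells must be {7,9}; 17 in 2 cells must be {8,9}.
The 4 across and the 20 down share only 3, so R1C1 = 3.
R1C2 = 4 − 3 = 1 completes the 4 across.
Given what's placed, R2C1 must be 9 to fit the 16 across and 20 down.
R2C2 = 16 − 9 = 7 completes the 16 across.
R3C1 = 20 − 12 = 8 completes the 20 down.
R3C2 = 17 − 8 = 9 completes the 17 across.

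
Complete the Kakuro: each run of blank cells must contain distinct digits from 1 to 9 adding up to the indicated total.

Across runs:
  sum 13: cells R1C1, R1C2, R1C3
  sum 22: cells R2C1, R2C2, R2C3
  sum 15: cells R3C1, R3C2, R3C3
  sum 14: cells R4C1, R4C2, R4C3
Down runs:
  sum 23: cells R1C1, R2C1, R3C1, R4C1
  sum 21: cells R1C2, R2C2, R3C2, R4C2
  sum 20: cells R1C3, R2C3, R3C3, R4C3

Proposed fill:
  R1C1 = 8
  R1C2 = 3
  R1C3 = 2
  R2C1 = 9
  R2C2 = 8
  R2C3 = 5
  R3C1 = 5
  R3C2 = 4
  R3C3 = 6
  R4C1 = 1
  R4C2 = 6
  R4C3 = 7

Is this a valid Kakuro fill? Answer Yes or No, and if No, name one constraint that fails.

Across: 8+3+2=13; 9+8+5=22; 5+4+6=15; 1+6+7=14. Down: 8+9+5+1=23; 3+8+4+6=21; 2+5+6+7=20. No digit repeats within any run.

Yes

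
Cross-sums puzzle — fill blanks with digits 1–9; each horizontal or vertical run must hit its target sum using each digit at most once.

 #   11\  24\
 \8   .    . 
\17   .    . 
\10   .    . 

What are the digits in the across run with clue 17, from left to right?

8, 9

17 in 2 cells must be {8,9}; 24 in 3 cells must be {7,8,9}.
The 8 across and the 24 down share only 7, so R1C2 = 7.
The 17 across and the 11 down share only 8, so R2C1 = 8.
R2C2 = 17 − 8 = 9 completes the 17 across.
R3C2 = 24 − 16 = 8 completes the 24 down.
R1C1 = 8 − 7 = 1 completes the 8 across.
R3C1 = 10 − 8 = 2 completes the 10 across.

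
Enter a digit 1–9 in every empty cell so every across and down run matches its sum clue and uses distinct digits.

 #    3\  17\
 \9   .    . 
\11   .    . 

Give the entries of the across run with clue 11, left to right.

3 in 2 cells must be {1,2}; 17 in 2 cells must be {8,9}.
The 9 across and the 17 down share only 8, so R1C2 = 8.
The 11 across and the 3 down share only 2, so R2C1 = 2.
R2C2 = 11 − 2 = 9 completes the 11 across.
R1C1 = 9 − 8 = 1 completes the 9 across.

2, 9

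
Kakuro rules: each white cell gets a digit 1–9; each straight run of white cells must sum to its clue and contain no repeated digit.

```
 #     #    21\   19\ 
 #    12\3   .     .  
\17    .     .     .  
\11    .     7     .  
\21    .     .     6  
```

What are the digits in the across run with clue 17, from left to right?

3 in 2 cells must be {1,2}.
Given what's placed, R4C2 must be 8 to fit the 21 across and 21 down.
R4C1 = 21 − 14 = 7 completes the 21 across.
Nothing is forced directly, so branch on R3C3, whose candidates are 1 or 3. If R3C3 = 1: then R1C3 would have to be in {1,2} for the 3 across but in {3,4,5,7,8,9} for the 19 down — contradiction. So R3C3 = 3.
R3C1 = 11 − 10 = 1 completes the 11 across.
R2C1 = 12 − 8 = 4 completes the 12 down.
Given what's placed, R2C2 must be 5 to fit the 17 across and 21 down.
R2C3 = 17 − 9 = 8 completes the 17 across.

4 5 8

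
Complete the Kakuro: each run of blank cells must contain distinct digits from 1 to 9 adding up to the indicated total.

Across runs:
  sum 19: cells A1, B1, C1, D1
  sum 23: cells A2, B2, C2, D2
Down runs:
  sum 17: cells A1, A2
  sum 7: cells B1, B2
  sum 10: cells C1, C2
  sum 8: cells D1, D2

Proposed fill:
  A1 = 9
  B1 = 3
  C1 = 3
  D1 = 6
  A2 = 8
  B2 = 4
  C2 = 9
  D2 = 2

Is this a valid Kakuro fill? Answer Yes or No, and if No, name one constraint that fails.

No — the across run A1–D1 sums to 21, not 19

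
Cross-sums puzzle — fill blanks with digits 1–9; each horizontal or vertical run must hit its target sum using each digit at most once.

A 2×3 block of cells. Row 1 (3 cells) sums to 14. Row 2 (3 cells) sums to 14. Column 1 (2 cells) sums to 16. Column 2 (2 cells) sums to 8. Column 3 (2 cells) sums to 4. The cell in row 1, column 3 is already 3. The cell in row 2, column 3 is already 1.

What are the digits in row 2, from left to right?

16 in 2 cells must be {7,9}; 4 in 2 cells must be {1,3}.
No cell is forced outright now. (1,1) can only be 7 or 9 (the digits allowed by both its 14 across and its 16 down). If (1,1) = 7: then (1,2) would have to be in {4} for the 14 across but in {1,2,3,5,6,7} for the 8 down — contradiction. So (1,1) = 9.
(1,2) = 14 − 12 = 2 completes the 14 across.
(2,1) = 16 − 9 = 7 completes the 16 down.
(2,2) = 14 − 8 = 6 completes the 14 across.

7 6 1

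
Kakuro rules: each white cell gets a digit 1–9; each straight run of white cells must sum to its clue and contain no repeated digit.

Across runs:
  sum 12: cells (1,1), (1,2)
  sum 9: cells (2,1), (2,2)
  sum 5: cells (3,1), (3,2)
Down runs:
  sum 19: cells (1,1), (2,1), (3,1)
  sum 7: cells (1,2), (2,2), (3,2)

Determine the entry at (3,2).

1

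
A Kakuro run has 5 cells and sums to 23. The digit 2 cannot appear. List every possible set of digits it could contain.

{1,3,4,6,9}; {1,3,4,7,8}; {1,3,5,6,8}; {1,4,5,6,7}

5 distinct digits from 1–9 sum between 15 and 35.
Dropping sets that contain 2.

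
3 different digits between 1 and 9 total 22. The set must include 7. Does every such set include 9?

Yes

The only way to make 22 from 3 distinct digits under that restriction is {6,7,9}, which contains 9.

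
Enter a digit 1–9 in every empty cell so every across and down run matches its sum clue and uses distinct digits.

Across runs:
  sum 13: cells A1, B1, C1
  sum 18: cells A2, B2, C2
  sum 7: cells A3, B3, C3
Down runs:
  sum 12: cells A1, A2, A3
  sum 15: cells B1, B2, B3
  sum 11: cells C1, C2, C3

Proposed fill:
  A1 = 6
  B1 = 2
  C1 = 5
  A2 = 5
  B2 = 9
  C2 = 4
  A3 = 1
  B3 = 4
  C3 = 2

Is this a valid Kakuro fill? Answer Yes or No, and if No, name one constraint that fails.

Yes

Across: 6+2+5=13; 5+9+4=18; 1+4+2=7. Down: 6+5+1=12; 2+9+4=15; 5+4+2=11. No digit repeats within any run.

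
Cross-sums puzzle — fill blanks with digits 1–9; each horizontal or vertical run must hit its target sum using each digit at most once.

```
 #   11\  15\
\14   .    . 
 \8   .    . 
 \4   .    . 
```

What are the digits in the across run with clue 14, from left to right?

6 8

4 in 2 cells must be {1,3}.
Nothing is forced directly, so branch on R1C1, whose candidates are 5 or 6 or 8. If R1C1 = 5: that forces R1C2 = 9, R2C1 = 2, after which R2C2 would have to be in {6} for the 8 across but in {1,2,4,5} for the 15 down — contradiction. If R1C1 = 8: that forces R1C2 = 6, R3C1 = 1, after which R3C2 would have to be in {3} for the 4 across but in {1,2,4,5,7,8} for the 15 down — contradiction. So R1C1 = 6.
R1C2 = 14 − 6 = 8 completes the 14 across.
Nothing is forced directly, so branch on R3C1, whose candidates are 1 or 3. If R3C1 = 1: then R2C1 would have to be in {1,2,3,5,6,7} for the 8 across but in {4} for the 11 down — contradiction. So R3C1 = 3.
R2C1 = 11 − 9 = 2 completes the 11 down.
R2C2 = 8 − 2 = 6 completes the 8 across.
R3C2 = 4 − 3 = 1 completes the 4 across.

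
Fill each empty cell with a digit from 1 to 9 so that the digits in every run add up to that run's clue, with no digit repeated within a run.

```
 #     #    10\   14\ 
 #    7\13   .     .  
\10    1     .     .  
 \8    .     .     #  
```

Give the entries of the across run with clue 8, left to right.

6 2

R3C1 = 7 − 1 = 6 completes the 7 down.
R3C2 = 8 − 6 = 2 completes the 8 across.
Nothing is forced directly, so branch on R1C2, whose candidates are 5 or 7. If R1C2 = 7: that forces R1C3 = 6, after which R2C2 would have to be in {2,3,4,5,6,7} for the 10 across but in {1} for the 10 down — contradiction. So R1C2 = 5.
R1C3 = 13 − 5 = 8 completes the 13 across.
R2C2 = 10 − 7 = 3 completes the 10 down.
R2C3 = 10 − 4 = 6 completes the 10 across.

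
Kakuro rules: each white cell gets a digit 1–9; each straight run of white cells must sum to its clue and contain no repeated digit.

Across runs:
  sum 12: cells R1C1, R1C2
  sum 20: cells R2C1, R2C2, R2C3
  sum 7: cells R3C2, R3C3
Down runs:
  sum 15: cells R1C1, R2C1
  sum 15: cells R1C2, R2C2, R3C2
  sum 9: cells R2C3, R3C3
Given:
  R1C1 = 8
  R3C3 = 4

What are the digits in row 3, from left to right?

3 4

R1C2 = 12 − 8 = 4 completes the 12 across.
R2C1 = 15 − 8 = 7 completes the 15 down.
R2C3 = 9 − 4 = 5 completes the 9 down.
R3C2 = 7 − 4 = 3 completes the 7 across.
R2C2 = 20 − 12 = 8 completes the 20 across.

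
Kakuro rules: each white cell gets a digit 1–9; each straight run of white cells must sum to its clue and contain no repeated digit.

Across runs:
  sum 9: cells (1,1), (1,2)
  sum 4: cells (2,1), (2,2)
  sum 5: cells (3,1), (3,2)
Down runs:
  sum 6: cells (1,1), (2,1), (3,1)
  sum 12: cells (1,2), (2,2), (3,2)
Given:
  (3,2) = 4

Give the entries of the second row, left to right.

3, 1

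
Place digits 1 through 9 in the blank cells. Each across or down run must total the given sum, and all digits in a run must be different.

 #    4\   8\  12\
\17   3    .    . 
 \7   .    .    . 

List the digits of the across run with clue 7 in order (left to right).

7 in 3 cells must be {1,2,4}; 4 in 2 cells must be {1,3}.
R2C1 = 4 − 3 = 1 completes the 4 down.
R2C2 = 2: the only remaining digit allowed by both the 7 across and the 8 down.
R2C3 = 7 − 3 = 4 completes the 7 across.
R1C2 = 8 − 2 = 6 completes the 8 down.
R1C3 = 17 − 9 = 8 completes the 17 across.

1 2 4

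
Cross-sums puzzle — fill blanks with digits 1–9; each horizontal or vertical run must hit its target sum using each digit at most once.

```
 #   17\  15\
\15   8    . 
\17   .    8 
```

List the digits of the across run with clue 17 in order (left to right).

9 8

17 in 2 cells must be {8,9}.
R1C2 = 15 − 8 = 7 completes the 15 across.
R2C1 = 17 − 8 = 9 completes the 17 across.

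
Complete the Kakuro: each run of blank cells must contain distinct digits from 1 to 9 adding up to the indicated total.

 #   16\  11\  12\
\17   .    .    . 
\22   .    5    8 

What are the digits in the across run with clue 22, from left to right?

9, 5, 8

16 in 2 cells must be {7,9}.
R1C2 = 11 − 5 = 6 completes the 11 down.
R1C3 = 12 − 8 = 4 completes the 12 down.
R2C1 = 22 − 13 = 9 completes the 22 across.
R1C1 = 17 − 10 = 7 completes the 17 across.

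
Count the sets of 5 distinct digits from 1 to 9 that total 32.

5 distinct digits from 1–9 sum between 15 and 35.
Enumerating: {2,6,7,8,9}, {3,5,7,8,9}, {4,5,6,8,9}.

3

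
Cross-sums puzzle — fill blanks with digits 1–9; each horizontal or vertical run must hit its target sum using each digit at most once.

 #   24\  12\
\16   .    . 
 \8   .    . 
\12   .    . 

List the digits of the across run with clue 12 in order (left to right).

16 in 2 cells must be {7,9}; 24 in 3 cells must be {7,8,9}.
The 8 across and the 24 down share only 7, so R2C1 = 7.
R2C2 = 8 − 7 = 1 completes the 8 across.
Given what's placed, R1C1 must be 9 to fit the 16 across and 24 down.
R1C2 = 16 − 9 = 7 completes the 16 across.
R3C1 = 24 − 16 = 8 completes the 24 down.
R3C2 = 12 − 8 = 4 completes the 12 across.

8, 4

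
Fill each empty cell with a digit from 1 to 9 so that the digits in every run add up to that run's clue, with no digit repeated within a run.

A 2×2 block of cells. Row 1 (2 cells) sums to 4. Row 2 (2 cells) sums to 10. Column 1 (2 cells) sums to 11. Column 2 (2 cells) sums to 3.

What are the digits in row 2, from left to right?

4 in 2 cells must be {1,3}; 3 in 2 cells must be {1,2}.
The 4 across and the 11 down share only 3, so (1,1) = 3.
(1,2) = 4 − 3 = 1 completes the 4 across.
(2,1) = 11 − 3 = 8 completes the 11 down.
(2,2) = 10 − 8 = 2 completes the 10 across.

8 2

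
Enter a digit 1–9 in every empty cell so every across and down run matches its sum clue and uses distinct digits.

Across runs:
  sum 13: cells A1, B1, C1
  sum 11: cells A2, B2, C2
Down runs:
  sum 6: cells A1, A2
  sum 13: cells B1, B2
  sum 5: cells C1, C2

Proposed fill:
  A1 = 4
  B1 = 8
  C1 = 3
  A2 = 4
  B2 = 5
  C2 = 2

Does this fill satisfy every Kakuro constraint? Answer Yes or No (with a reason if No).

No — the down run A1–A2 sums to 8, not 6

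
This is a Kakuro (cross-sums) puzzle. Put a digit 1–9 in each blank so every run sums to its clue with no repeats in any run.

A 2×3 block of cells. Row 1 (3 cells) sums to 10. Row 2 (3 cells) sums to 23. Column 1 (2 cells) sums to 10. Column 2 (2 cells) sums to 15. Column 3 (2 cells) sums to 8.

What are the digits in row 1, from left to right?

23 in 3 cells must be {6,8,9}.
The 23 across and the 8 down share only 6, so (2,3) = 6.
(1,3) = 8 − 6 = 2 completes the 8 down.
Given what's placed, (1,2) must be 7 to fit the 10 across and 15 down.
(2,2) = 15 − 7 = 8 completes the 15 down.
(1,1) = 10 − 9 = 1 completes the 10 across.
(2,1) = 23 − 14 = 9 completes the 23 across.

1 7 2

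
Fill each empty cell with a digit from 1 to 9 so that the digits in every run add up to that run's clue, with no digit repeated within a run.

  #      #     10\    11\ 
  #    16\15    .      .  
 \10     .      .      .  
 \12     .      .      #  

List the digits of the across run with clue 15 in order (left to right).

16 in 2 cells must be {7,9}.
The 10 across and the 16 down share only 7, so R2C1 = 7.
R2C3 = 2: the only remaining digit allowed by both the 10 across and the 11 down.
R3C1 = 16 − 7 = 9 completes the 16 down.
R3C2 = 12 − 9 = 3 completes the 12 across.
R1C2 = 6: the only remaining digit allowed by both the 15 across and the 10 down.
R1C3 = 15 − 6 = 9 completes the 15 across.
R2C2 = 10 − 9 = 1 completes the 10 across.

6 9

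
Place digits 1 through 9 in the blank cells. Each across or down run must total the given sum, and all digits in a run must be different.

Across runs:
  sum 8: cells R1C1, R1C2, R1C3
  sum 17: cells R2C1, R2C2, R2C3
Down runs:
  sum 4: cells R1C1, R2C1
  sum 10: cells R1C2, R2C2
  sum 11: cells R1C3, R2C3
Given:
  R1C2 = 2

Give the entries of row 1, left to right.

1, 2, 5

4 in 2 cells must be {1,3}.
Given what's placed, R1C1 must be 1 to fit the 8 across and 4 down.
R1C3 = 8 − 3 = 5 completes the 8 across.
R2C1 = 4 − 1 = 3 completes the 4 down.
R2C2 = 10 − 2 = 8 completes the 10 down.
R2C3 = 17 − 11 = 6 completes the 17 across.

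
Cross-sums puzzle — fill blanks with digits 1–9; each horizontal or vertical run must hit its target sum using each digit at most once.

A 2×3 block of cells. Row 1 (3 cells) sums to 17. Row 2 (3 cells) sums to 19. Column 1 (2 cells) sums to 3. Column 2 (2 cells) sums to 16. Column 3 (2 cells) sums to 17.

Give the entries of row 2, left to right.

3 in 2 cells must be {1,2}; 16 in 2 cells must be {7,9}; 17 in 2 cells must be {8,9}.
The 19 across and the 3 down share only 2, so (2,1) = 2.
Given what's placed, (2,2) must be 9 to fit the 19 across and 16 down.
(2,3) = 19 − 11 = 8 completes the 19 across.
(1,1) = 3 − 2 = 1 completes the 3 down.
(1,2) = 16 − 9 = 7 completes the 16 down.
(1,3) = 17 − 8 = 9 completes the 17 across.

2 9 8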